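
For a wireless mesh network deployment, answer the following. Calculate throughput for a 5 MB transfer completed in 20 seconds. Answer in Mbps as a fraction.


Given: file = 5 MB, time = 20 s
File in Mb = 5 * 8 = 40 Mb
Throughput = 40 / 20 Mbps
Throughput = 2 Mbps

2


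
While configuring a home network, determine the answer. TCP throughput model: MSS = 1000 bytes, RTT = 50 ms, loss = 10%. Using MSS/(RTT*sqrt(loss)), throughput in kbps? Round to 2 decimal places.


Given: MSS = 1000 bytes, RTT = 50 ms, loss = 10%
RTT in seconds = 50 / 1000 = 0.05
Loss rate = 10% = 0.1
sqrt(loss) = sqrt(0.1) = 0.316227766017
Throughput (bytes/s) = 1000 / (0.05 * 0.316227766017) = 63245.5532
Throughput (kbps) = 63245.5532 * 8 / 1000 = 505.964426 -> 505.96 kbps (2 dp)

505.96


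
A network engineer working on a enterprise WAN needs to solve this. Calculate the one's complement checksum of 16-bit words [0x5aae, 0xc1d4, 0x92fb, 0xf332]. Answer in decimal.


Given words: [0x5aae, 0xc1d4, 0x92fb, 0xf332]
Step 1: Sum all words
Raw sum = 23214 + 49620 + 37627 + 62258 = 172719
Step 2: Fold carry: (41647 + 2) = 41649
One's complement = ~41649 & 0xFFFF = 23886

23886


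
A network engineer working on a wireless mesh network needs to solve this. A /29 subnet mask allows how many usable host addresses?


Given: subnet mask /29
Host bits = 32 - 29 = 3
Total addresses = 2^3 = 8
Usable hosts = 8 - 2 (network + broadcast) = 6

6


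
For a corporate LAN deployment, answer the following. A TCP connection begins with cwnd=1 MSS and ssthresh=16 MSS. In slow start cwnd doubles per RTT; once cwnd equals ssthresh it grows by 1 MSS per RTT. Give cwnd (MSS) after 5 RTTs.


RTT 0: cwnd = 1 MSS (initial)
RTT 1: cwnd = 2 MSS (slow start, doubled)
RTT 2: cwnd = 4 MSS (slow start, doubled)
RTT 3: cwnd = 8 MSS (slow start, doubled)
RTT 4: cwnd = 16 MSS (slow start, doubled)
RTT 5: cwnd = 17 MSS (congestion avoidance, +1)

17


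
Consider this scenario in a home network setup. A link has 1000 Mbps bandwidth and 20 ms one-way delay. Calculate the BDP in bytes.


Given: bandwidth = 1000 Mbps, delay = 20 ms
BDP in bits = 1000 * 10^6 * 20 / 1000
BDP in bits = 20000000
BDP in bytes = 20000000 / 8 = 2500000

2500000


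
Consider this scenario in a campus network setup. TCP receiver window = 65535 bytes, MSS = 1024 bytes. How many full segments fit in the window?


Given: RWND = 65535 bytes, MSS = 1024 bytes
Full segments = floor(RWND / MSS)
Full segments = floor(65535 / 1024)
Full segments = floor(63.999) = 63

63


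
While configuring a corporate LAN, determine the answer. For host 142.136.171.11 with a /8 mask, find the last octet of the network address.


Given: IP = 142.136.171.11, prefix = /8
Subnet mask = 255.0.0.0
Last octet of IP: 11
Last octet of mask: 0
Network last octet = 11 AND 0 = 0

0


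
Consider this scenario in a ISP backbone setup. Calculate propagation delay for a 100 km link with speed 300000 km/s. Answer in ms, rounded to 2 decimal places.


Given: distance = 100 km, speed = 300000 km/s
Delay = distance / speed = 100 / 300000 seconds
Delay in ms = 100 * 1000 / 300000
Delay = 0.3333 ms
Rounded to 2 dp = 0.33 ms

0.33


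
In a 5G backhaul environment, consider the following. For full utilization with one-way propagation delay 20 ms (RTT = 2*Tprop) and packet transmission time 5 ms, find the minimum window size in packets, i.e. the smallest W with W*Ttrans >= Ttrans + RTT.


Given: Ttrans = 5 ms, RTT = 40 ms (= 2 * Tprop, Tprop = 20 ms)
Time until first ACK returns = Ttrans + RTT = 5 + 40 = 45 ms
Need W * Ttrans >= Ttrans + RTT  ->  W >= (Ttrans + RTT) / Ttrans
(Ttrans + RTT) / Ttrans = 45 / 5 = 9
W_min = ceil(9) = 9

9


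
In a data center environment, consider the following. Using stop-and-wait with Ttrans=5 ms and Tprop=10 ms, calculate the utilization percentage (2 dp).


Given: Ttrans = 5 ms, Tprop = 10 ms
RTT = 2 * Tprop = 2 * 10 = 20 ms
U = Ttrans / (Ttrans + RTT)
U = 5 / (5 + 20)
U = 5 / 25 = 0.2
U% = 20.00%

20.00


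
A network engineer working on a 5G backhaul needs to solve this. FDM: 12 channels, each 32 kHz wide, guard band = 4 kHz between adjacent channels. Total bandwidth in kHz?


Given: 12 channels, 32 kHz each, guard = 4 kHz
Channel bandwidth = 12 * 32 = 384 kHz
Guard bands = 11 gaps * 4 kHz = 44 kHz
Total = 384 + 44 = 428 kHz

428


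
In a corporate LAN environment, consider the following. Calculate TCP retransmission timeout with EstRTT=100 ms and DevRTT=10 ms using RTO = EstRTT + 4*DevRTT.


Given: EstRTT = 100 ms, DevRTT = 10 ms
Timeout = EstRTT + 4 * DevRTT
4 * DevRTT = 4 * 10 = 40
Timeout = 100 + 40 = 140 ms

140


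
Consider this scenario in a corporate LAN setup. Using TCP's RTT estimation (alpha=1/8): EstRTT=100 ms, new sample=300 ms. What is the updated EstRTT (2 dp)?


Given: EstRTT = 100 ms, SampleRTT = 300 ms, alpha = 1/8
New EstRTT = (1 - alpha) * EstRTT + alpha * SampleRTT
(7/8) * 100 = 87.5
(1/8) * 300 = 37.5
New EstRTT = 87.5 + 37.5 = 125 ms -> 125.00 ms (2 dp)

125.00


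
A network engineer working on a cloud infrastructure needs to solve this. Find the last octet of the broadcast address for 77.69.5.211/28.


Given: IP = 77.69.5.211, prefix = /28
Host bits = 32 - 28 = 4
Network last octet = 211 AND mask = 208
Host part size = 2^4 - 1 = 15
Broadcast last octet = 208 OR 15 = 223

223


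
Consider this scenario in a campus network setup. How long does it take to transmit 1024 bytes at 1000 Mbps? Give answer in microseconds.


Given: packet = 1024 bytes, bandwidth = 1000 Mbps
Packet in bits = 1024 * 8 = 8192 bits
Bandwidth = 1000 * 10^6 = 1000000000 bps
Time = 8192 / 1000000000 seconds
Time in us = 8192 * 10^6 / 1000000000 = 8.192

8.192


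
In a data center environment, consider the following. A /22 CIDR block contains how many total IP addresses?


Given: CIDR prefix /22
Host bits = 32 - 22 = 10
Total addresses = 2^10 = 1024

1024


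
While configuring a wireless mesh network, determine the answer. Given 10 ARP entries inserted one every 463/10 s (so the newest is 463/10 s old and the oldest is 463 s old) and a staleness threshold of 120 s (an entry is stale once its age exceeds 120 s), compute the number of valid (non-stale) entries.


Ages are k * 463/10 s for k = 1..10 (spacing = 46.3000 s).
Entry k is valid iff k * 463/10 <= 120 iff k <= 10 * 120 / 463 = 2.5918
n_valid = floor(2.5918) = 2
(n_stale = 10 - 2 = 8)

2


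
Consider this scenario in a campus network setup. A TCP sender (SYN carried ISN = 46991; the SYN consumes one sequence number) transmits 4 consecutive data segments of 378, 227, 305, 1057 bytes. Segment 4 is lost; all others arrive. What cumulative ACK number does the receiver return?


SYN uses sequence number 46991; first data byte = ISN + 1 = 46992.
Segment 1: SEQ = 46992, len = 378 B, covers [46992, 47369]
Segment 2: SEQ = 47370, len = 227 B, covers [47370, 47596]
Segment 3: SEQ = 47597, len = 305 B, covers [47597, 47901]
Segment 4: SEQ = 47902, len = 1057 B, covers [47902, 48958] [LOST]
In-order data received: bytes [46992, 47901] (segments 1..3).
Segment 4 missing -> gap begins at byte 47902.
Cumulative ACK = next expected in-order byte = 46992 + 378 + 227 + 305 = 47902

47902


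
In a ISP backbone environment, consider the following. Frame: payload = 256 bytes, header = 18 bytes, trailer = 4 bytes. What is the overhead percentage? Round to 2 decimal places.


Given: payload = 256 B, header = 18 B, trailer = 4 B
Overhead bytes = header + trailer = 18 + 4 = 22
Total frame = payload + overhead = 256 + 22 = 278
Overhead % = 22 / 278 * 100 = 7.9137% -> 7.91% (2 dp)

7.91


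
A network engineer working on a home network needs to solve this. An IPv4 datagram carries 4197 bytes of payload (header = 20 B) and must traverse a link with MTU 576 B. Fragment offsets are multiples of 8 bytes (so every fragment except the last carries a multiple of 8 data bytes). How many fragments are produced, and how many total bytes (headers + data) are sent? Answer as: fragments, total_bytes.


Max data per non-final fragment = floor((MTU - header)/8)*8 = floor((576 - 20)/8)*8 = floor(556/8)*8 = 552 B
Final fragment needs no 8-byte alignment: it can carry up to MTU - header = 556 B
Non-final fragments needed = ceil((payload - 556) / 552) = ceil(3641/552) = ceil(6.5960) = 7
Number of fragments = 7 + 1 = 8
Fragment sizes (data): 7 * 552 B + 333 B (last, 333 <= 556 OK)
Total bytes sent = payload + n_frags * header = 4197 + 8*20 = 4197 + 160 = 4357 B

8, 4357


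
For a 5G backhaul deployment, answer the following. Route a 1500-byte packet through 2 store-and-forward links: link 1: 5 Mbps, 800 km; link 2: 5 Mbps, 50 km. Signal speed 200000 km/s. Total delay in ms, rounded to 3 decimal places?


Packet = 1500 bytes = 12000 bits. Store-and-forward: sum (t_trans + t_prop) per link.
Link 1: t_trans = 12000/(5*10^6) s = 2.4000 ms; t_prop = 800/200000 s = 4.0000 ms; subtotal = 6.4000 ms
Link 2: t_trans = 12000/(5*10^6) s = 2.4000 ms; t_prop = 50/200000 s = 0.2500 ms; subtotal = 2.6500 ms
End-to-end = 6.4000 + 2.6500 = 9.0500 ms -> 9.050 ms (3 dp)

9.050


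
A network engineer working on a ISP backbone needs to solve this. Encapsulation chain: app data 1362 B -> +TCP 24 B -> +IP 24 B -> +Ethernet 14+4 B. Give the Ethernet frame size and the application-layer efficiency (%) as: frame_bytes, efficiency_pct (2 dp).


TCP segment = 1362 + 24 = 1386 B
IP packet = 1386 + 24 = 1410 B
Ethernet frame = 1410 + 14 + 4 = 1428 B
Efficiency = app / frame = 1362 / 1428 = 0.953782 = 95.3782% -> 95.38% (2 dp)

1428, 95.38


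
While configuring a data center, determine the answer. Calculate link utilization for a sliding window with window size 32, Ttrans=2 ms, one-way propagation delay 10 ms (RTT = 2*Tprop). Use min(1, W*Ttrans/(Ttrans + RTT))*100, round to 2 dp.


Given: W = 32, Ttrans = 2 ms, RTT = 20 ms (= 2 * Tprop, Tprop = 10 ms)
Cycle time = Ttrans + RTT = 2 + 20 = 22 ms (first packet sent until its ACK returns)
W * Ttrans = 32 * 2 = 64 ms of sending per cycle
W * Ttrans / (Ttrans + RTT) = 64 / 22 = 2.909091
U = min(1, 2.909091) = 1.000000
U% = 100.00%

100.00


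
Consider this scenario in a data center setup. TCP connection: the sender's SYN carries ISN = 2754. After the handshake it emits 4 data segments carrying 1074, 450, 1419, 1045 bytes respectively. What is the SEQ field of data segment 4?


The SYN occupies sequence number ISN = 2754, so the first data byte is ISN + 1 = 2755.
SEQ of data segment i = (ISN + 1) + sum of payload sizes of segments 1..i-1.
Segment 1: SEQ = 2755, payload = 1074 bytes
Segment 2: SEQ = 3829, payload = 450 bytes
Segment 3: SEQ = 4279, payload = 1419 bytes
Segment 4: SEQ = 5698, payload = 1045 bytes
SEQ of segment 4 = 2755 + 1074 + 450 + 1419 = 5698

5698


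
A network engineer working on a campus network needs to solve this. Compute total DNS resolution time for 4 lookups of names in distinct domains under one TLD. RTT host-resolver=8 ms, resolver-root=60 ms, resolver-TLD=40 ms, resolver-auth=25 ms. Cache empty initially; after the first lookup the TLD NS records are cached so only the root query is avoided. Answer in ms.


Lookup 1 (cold cache): local + root + TLD + auth = 8 + 60 + 40 + 25 = 133 ms
Lookups 2..4 (TLD NS cached -> skip root; new domain -> still ask TLD and auth): local + TLD + auth = 8 + 40 + 25 = 73 ms each
Remaining 3 lookups: 3 * 73 = 219 ms
Total = 133 + 219 = 352 ms

352


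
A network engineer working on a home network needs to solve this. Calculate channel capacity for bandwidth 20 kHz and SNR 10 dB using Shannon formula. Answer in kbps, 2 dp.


Given: B = 20 kHz, SNR = 10 dB
SNR linear = 10^(10/10) = 10
1 + SNR = 11
log2(11) = 3.4594316186
C = 20 * 1000 * 3.4594316186 = 69188.6324 bps
C = 69.188632 kbps -> 69.19 kbps (2 dp)

69.19


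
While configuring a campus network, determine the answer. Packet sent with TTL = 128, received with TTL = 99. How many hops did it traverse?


Given: initial TTL = 128, received TTL = 99
Hops = initial TTL - received TTL
Hops = 128 - 99 = 29

29


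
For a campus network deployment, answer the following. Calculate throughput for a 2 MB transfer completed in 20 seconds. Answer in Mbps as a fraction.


Given: file = 2 MB, time = 20 s
File in Mb = 2 * 8 = 16 Mb
Throughput = 16 / 20 Mbps
Throughput = 4/5 Mbps

4/5


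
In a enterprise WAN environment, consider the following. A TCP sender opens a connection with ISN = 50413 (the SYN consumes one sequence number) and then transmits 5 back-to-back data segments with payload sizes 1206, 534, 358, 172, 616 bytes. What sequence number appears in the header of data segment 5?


The SYN occupies sequence number ISN = 50413, so the first data byte is ISN + 1 = 50414.
SEQ of data segment i = (ISN + 1) + sum of payload sizes of segments 1..i-1.
Segment 1: SEQ = 50414, payload = 1206 bytes
Segment 2: SEQ = 51620, payload = 534 bytes
Segment 3: SEQ = 52154, payload = 358 bytes
Segment 4: SEQ = 52512, payload = 172 bytes
Segment 5: SEQ = 52684, payload = 616 bytes
SEQ of segment 5 = 50414 + 1206 + 534 + 358 + 172 = 52684

52684


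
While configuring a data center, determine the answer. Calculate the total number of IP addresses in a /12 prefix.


Given: CIDR prefix /12
Host bits = 32 - 12 = 20
Total addresses = 2^20 = 1048576

1048576


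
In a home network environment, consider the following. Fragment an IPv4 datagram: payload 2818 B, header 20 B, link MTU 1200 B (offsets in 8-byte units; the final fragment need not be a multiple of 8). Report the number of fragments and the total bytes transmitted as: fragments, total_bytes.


Max data per non-final fragment = floor((MTU - header)/8)*8 = floor((1200 - 20)/8)*8 = floor(1180/8)*8 = 1176 B
Final fragment needs no 8-byte alignment: it can carry up to MTU - header = 1180 B
Non-final fragments needed = ceil((payload - 1180) / 1176) = ceil(1638/1176) = ceil(1.3929) = 2
Number of fragments = 2 + 1 = 3
Fragment sizes (data): 2 * 1176 B + 466 B (last, 466 <= 1180 OK)
Total bytes sent = payload + n_frags * header = 2818 + 3*20 = 2818 + 60 = 2878 B

3, 2878


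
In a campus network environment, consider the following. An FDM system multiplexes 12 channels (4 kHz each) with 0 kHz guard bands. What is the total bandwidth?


Given: 12 channels, 4 kHz each, guard = 0 kHz
Channel bandwidth = 12 * 4 = 48 kHz
Guard bands = 11 gaps * 0 kHz = 0 kHz
Total = 48 + 0 = 48 kHz

48


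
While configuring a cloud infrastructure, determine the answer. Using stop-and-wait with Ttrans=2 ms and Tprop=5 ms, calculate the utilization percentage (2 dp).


Given: Ttrans = 2 ms, Tprop = 5 ms
RTT = 2 * Tprop = 2 * 5 = 10 ms
U = Ttrans / (Ttrans + RTT)
U = 2 / (2 + 10)
U = 2 / 12 = 0.166667
U% = 16.67%

16.67


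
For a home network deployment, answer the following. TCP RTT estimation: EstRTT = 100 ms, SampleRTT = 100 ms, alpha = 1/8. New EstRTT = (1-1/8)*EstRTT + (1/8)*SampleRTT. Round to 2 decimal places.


Given: EstRTT = 100 ms, SampleRTT = 100 ms, alpha = 1/8
New EstRTT = (1 - alpha) * EstRTT + alpha * SampleRTT
(7/8) * 100 = 87.5
(1/8) * 100 = 12.5
New EstRTT = 87.5 + 12.5 = 100 ms -> 100.00 ms (2 dp)

100.00


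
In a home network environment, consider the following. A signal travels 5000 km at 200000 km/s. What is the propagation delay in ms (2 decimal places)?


Given: distance = 5000 km, speed = 200000 km/s
Delay = distance / speed = 5000 / 200000 seconds
Delay in ms = 5000 * 1000 / 200000
Delay = 25.0000 ms
Rounded to 2 dp = 25.00 ms

25.00


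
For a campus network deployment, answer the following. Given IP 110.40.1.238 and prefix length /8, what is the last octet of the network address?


Given: IP = 110.40.1.238, prefix = /8
Subnet mask = 255.0.0.0
Last octet of IP: 238
Last octet of mask: 0
Network last octet = 238 AND 0 = 0

0


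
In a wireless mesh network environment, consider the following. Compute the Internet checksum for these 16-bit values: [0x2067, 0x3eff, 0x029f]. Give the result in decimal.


Given words: [0x2067, 0x3eff, 0x029f]
Step 1: Sum all words
Raw sum = 8295 + 16127 + 671 = 25093
One's complement = ~25093 & 0xFFFF = 40442

40442


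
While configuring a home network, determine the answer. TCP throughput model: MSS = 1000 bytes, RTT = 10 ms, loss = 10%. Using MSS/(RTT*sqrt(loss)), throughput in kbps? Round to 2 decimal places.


Given: MSS = 1000 bytes, RTT = 10 ms, loss = 10%
RTT in seconds = 10 / 1000 = 0.01
Loss rate = 10% = 0.1
sqrt(loss) = sqrt(0.1) = 0.316227766017
Throughput (bytes/s) = 1000 / (0.01 * 0.316227766017) = 316227.7660
Throughput (kbps) = 316227.7660 * 8 / 1000 = 2529.822128 -> 2529.82 kbps (2 dp)

2529.82


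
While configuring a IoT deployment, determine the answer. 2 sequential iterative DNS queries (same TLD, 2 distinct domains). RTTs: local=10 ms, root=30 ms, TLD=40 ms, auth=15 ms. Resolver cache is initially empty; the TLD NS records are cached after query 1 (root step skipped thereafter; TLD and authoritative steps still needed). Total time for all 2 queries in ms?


Lookup 1 (cold cache): local + root + TLD + auth = 10 + 30 + 40 + 15 = 95 ms
Lookups 2..2 (TLD NS cached -> skip root; new domain -> still ask TLD and auth): local + TLD + auth = 10 + 40 + 15 = 65 ms each
Remaining 1 lookups: 1 * 65 = 65 ms
Total = 95 + 65 = 160 ms

160


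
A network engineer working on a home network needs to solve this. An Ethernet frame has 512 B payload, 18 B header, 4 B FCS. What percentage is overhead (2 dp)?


Given: payload = 512 B, header = 18 B, trailer = 4 B
Overhead bytes = header + trailer = 18 + 4 = 22
Total frame = payload + overhead = 512 + 22 = 534
Overhead % = 22 / 534 * 100 = 4.1199% -> 4.12% (2 dp)

4.12


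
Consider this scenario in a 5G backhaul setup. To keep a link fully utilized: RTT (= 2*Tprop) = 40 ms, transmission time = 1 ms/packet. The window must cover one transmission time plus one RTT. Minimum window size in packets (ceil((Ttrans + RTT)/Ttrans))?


Given: Ttrans = 1 ms, RTT = 40 ms (= 2 * Tprop, Tprop = 20 ms)
Time until first ACK returns = Ttrans + RTT = 1 + 40 = 41 ms
Need W * Ttrans >= Ttrans + RTT  ->  W >= (Ttrans + RTT) / Ttrans
(Ttrans + RTT) / Ttrans = 41 / 1 = 41
W_min = ceil(41) = 41

41


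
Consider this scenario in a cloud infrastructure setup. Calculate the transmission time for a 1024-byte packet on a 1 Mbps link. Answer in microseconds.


Given: packet = 1024 bytes, bandwidth = 1 Mbps
Packet in bits = 1024 * 8 = 8192 bits
Bandwidth = 1 * 10^6 = 1000000 bps
Time = 8192 / 1000000 seconds
Time in us = 8192 * 10^6 / 1000000 = 8192

8192


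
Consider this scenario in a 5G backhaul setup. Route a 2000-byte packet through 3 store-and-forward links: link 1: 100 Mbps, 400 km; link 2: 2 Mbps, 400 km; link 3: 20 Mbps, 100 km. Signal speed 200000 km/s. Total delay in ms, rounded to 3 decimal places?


Packet = 2000 bytes = 16000 bits. Store-and-forward: sum (t_trans + t_prop) per link.
Link 1: t_trans = 16000/(100*10^6) s = 0.1600 ms; t_prop = 400/200000 s = 2.0000 ms; subtotal = 2.1600 ms
Link 2: t_trans = 16000/(2*10^6) s = 8.0000 ms; t_prop = 400/200000 s = 2.0000 ms; subtotal = 10.0000 ms
Link 3: t_trans = 16000/(20*10^6) s = 0.8000 ms; t_prop = 100/200000 s = 0.5000 ms; subtotal = 1.3000 ms
End-to-end = 2.1600 + 10.0000 + 1.3000 = 13.4600 ms -> 13.460 ms (3 dp)

13.460


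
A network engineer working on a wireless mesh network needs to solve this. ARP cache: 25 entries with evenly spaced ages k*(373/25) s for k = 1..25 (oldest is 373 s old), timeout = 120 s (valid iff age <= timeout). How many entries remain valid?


Ages are k * 373/25 s for k = 1..25 (spacing = 14.9200 s).
Entry k is valid iff k * 373/25 <= 120 iff k <= 25 * 120 / 373 = 8.0429
n_valid = floor(8.0429) = 8
(n_stale = 25 - 8 = 17)

8


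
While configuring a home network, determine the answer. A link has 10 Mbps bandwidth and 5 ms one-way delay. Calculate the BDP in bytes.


Given: bandwidth = 10 Mbps, delay = 5 ms
BDP in bits = 10 * 10^6 * 5 / 1000
BDP in bits = 50000
BDP in bytes = 50000 / 8 = 6250

6250


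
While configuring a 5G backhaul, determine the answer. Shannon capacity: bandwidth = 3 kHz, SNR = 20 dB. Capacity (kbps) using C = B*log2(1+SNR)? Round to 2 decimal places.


Given: B = 3 kHz, SNR = 20 dB
SNR linear = 10^(20/10) = 100
1 + SNR = 101
log2(101) = 6.6582114828
C = 3 * 1000 * 6.6582114828 = 19974.6344 bps
C = 19.974634 kbps -> 19.97 kbps (2 dp)

19.97


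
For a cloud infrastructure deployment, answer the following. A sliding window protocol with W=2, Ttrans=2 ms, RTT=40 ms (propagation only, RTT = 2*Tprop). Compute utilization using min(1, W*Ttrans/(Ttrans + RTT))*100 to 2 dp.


Given: W = 2, Ttrans = 2 ms, RTT = 40 ms (= 2 * Tprop, Tprop = 20 ms)
Cycle time = Ttrans + RTT = 2 + 40 = 42 ms (first packet sent until its ACK returns)
W * Ttrans = 2 * 2 = 4 ms of sending per cycle
W * Ttrans / (Ttrans + RTT) = 4 / 42 = 0.095238
U = min(1, 0.095238) = 0.095238
U% = 9.52%

9.52


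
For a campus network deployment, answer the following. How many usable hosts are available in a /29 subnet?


Given: subnet mask /29
Host bits = 32 - 29 = 3
Total addresses = 2^3 = 8
Usable hosts = 8 - 2 (network + broadcast) = 6

6


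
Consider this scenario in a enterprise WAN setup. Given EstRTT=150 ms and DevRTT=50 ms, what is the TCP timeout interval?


Given: EstRTT = 150 ms, DevRTT = 50 ms
Timeout = EstRTT + 4 * DevRTT
4 * DevRTT = 4 * 50 = 200
Timeout = 150 + 200 = 350 ms

350


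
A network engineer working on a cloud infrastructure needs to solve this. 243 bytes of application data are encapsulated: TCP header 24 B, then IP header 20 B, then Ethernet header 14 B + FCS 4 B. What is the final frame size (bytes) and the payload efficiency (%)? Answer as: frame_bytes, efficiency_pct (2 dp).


TCP segment = 243 + 24 = 267 B
IP packet = 267 + 20 = 287 B
Ethernet frame = 287 + 14 + 4 = 305 B
Efficiency = app / frame = 243 / 305 = 0.796721 = 79.6721% -> 79.67% (2 dp)

305, 79.67


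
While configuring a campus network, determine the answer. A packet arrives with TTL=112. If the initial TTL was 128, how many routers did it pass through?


Given: initial TTL = 128, received TTL = 112
Hops = initial TTL - received TTL
Hops = 128 - 112 = 16

16


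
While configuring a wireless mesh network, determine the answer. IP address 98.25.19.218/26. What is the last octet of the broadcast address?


Given: IP = 98.25.19.218, prefix = /26
Host bits = 32 - 26 = 6
Network last octet = 218 AND mask = 192
Host part size = 2^6 - 1 = 63
Broadcast last octet = 192 OR 63 = 255

255


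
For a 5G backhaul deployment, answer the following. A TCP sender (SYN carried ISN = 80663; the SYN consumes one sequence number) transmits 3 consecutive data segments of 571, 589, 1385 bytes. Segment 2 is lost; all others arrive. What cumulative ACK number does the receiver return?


SYN uses sequence number 80663; first data byte = ISN + 1 = 80664.
Segment 1: SEQ = 80664, len = 571 B, covers [80664, 81234]
Segment 2: SEQ = 81235, len = 589 B, covers [81235, 81823] [LOST]
Segment 3: SEQ = 81824, len = 1385 B, covers [81824, 83208]
In-order data received: bytes [80664, 81234] (segments 1..1).
Segment 2 missing -> gap begins at byte 81235; later segments buffered out of order.
Cumulative ACK = next expected in-order byte = 80664 + 571 = 81235

81235


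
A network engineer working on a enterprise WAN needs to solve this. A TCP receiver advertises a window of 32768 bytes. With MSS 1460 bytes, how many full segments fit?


Given: RWND = 32768 bytes, MSS = 1460 bytes
Full segments = floor(RWND / MSS)
Full segments = floor(32768 / 1460)
Full segments = floor(22.4438) = 22

22


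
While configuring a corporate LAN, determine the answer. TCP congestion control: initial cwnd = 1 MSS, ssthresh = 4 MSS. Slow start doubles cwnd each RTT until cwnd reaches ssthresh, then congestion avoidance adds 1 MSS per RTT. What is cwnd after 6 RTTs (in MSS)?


RTT 0: cwnd = 1 MSS (initial)
RTT 1: cwnd = 2 MSS (slow start, doubled)
RTT 2: cwnd = 4 MSS (slow start, doubled)
RTT 3: cwnd = 5 MSS (congestion avoidance, +1)
RTT 4: cwnd = 6 MSS (congestion avoidance, +1)
RTT 5: cwnd = 7 MSS (congestion avoidance, +1)
RTT 6: cwnd = 8 MSS (congestion avoidance, +1)

8


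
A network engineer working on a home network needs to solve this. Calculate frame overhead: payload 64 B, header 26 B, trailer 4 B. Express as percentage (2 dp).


Given: payload = 64 B, header = 26 B, trailer = 4 B
Overhead bytes = header + trailer = 26 + 4 = 30
Total frame = payload + overhead = 64 + 30 = 94
Overhead % = 30 / 94 * 100 = 31.9149% -> 31.91% (2 dp)

31.91


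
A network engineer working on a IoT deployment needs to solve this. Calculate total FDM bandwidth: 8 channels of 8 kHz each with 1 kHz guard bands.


Given: 8 channels, 8 kHz each, guard = 1 kHz
Channel bandwidth = 8 * 8 = 64 kHz
Guard bands = 7 gaps * 1 kHz = 7 kHz
Total = 64 + 7 = 71 kHz

71


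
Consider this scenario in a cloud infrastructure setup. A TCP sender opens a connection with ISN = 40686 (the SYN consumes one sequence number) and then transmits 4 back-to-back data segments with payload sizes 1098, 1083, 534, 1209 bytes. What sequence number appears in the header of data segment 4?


The SYN occupies sequence number ISN = 40686, so the first data byte is ISN + 1 = 40687.
SEQ of data segment i = (ISN + 1) + sum of payload sizes of segments 1..i-1.
Segment 1: SEQ = 40687, payload = 1098 bytes
Segment 2: SEQ = 41785, payload = 1083 bytes
Segment 3: SEQ = 42868, payload = 534 bytes
Segment 4: SEQ = 43402, payload = 1209 bytes
SEQ of segment 4 = 40687 + 1098 + 1083 + 534 = 43402

43402


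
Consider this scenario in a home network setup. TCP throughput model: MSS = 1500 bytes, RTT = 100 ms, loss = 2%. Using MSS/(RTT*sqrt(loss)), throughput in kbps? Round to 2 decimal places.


Given: MSS = 1500 bytes, RTT = 100 ms, loss = 2%
RTT in seconds = 100 / 1000 = 0.1
Loss rate = 2% = 0.02
sqrt(loss) = sqrt(0.02) = 0.141421356237
Throughput (bytes/s) = 1500 / (0.1 * 0.141421356237) = 106066.0172
Throughput (kbps) = 106066.0172 * 8 / 1000 = 848.528137 -> 848.53 kbps (2 dp)

848.53


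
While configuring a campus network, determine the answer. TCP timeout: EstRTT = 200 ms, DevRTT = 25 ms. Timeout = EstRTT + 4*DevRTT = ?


Given: EstRTT = 200 ms, DevRTT = 25 ms
Timeout = EstRTT + 4 * DevRTT
4 * DevRTT = 4 * 25 = 100
Timeout = 200 + 100 = 300 ms

300


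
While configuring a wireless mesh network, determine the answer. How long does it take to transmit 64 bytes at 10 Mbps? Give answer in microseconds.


Given: packet = 64 bytes, bandwidth = 10 Mbps
Packet in bits = 64 * 8 = 512 bits
Bandwidth = 10 * 10^6 = 10000000 bps
Time = 512 / 10000000 seconds
Time in us = 512 * 10^6 / 10000000 = 51.2

51.2


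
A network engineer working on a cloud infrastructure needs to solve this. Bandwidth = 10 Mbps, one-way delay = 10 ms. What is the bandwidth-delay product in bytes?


Given: bandwidth = 10 Mbps, delay = 10 ms
BDP in bits = 10 * 10^6 * 10 / 1000
BDP in bits = 100000
BDP in bytes = 100000 / 8 = 12500

12500


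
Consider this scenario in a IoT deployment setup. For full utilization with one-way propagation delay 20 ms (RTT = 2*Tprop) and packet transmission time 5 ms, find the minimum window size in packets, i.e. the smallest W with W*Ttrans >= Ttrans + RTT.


Given: Ttrans = 5 ms, RTT = 40 ms (= 2 * Tprop, Tprop = 20 ms)
Time until first ACK returns = Ttrans + RTT = 5 + 40 = 45 ms
Need W * Ttrans >= Ttrans + RTT  ->  W >= (Ttrans + RTT) / Ttrans
(Ttrans + RTT) / Ttrans = 45 / 5 = 9
W_min = ceil(9) = 9

9


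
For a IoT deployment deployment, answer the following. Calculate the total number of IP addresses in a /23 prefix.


Given: CIDR prefix /23
Host bits = 32 - 23 = 9
Total addresses = 2^9 = 512

512


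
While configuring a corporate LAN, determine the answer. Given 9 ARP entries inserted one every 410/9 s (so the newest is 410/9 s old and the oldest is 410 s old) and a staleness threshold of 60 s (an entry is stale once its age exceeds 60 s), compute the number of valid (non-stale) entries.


Ages are k * 410/9 s for k = 1..9 (spacing = 45.5556 s).
Entry k is valid iff k * 410/9 <= 60 iff k <= 9 * 60 / 410 = 1.3171
n_valid = floor(1.3171) = 1
(n_stale = 9 - 1 = 8)

1


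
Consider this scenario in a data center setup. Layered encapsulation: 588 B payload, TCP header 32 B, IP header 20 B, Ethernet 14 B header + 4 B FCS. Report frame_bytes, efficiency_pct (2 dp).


TCP segment = 588 + 32 = 620 B
IP packet = 620 + 20 = 640 B
Ethernet frame = 640 + 14 + 4 = 658 B
Efficiency = app / frame = 588 / 658 = 0.893617 = 89.3617% -> 89.36% (2 dp)

658, 89.36


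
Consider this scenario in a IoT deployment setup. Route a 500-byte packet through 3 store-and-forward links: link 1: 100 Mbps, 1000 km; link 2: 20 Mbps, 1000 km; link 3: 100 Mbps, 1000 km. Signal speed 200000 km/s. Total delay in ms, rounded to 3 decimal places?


Packet = 500 bytes = 4000 bits. Store-and-forward: sum (t_trans + t_prop) per link.
Link 1: t_trans = 4000/(100*10^6) s = 0.0400 ms; t_prop = 1000/200000 s = 5.0000 ms; subtotal = 5.0400 ms
Link 2: t_trans = 4000/(20*10^6) s = 0.2000 ms; t_prop = 1000/200000 s = 5.0000 ms; subtotal = 5.2000 ms
Link 3: t_trans = 4000/(100*10^6) s = 0.0400 ms; t_prop = 1000/200000 s = 5.0000 ms; subtotal = 5.0400 ms
End-to-end = 5.0400 + 5.2000 + 5.0400 = 15.2800 ms -> 15.280 ms (3 dp)

15.280


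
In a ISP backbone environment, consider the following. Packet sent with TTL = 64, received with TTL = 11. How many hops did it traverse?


Given: initial TTL = 64, received TTL = 11
Hops = initial TTL - received TTL
Hops = 64 - 11 = 53

53


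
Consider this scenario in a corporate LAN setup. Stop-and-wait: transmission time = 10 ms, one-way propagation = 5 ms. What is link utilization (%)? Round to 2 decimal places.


Given: Ttrans = 10 ms, Tprop = 5 ms
RTT = 2 * Tprop = 2 * 5 = 10 ms
U = Ttrans / (Ttrans + RTT)
U = 10 / (10 + 10)
U = 10 / 20 = 0.5
U% = 50.00%

50.00


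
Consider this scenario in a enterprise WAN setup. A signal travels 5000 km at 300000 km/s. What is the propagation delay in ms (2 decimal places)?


Given: distance = 5000 km, speed = 300000 km/s
Delay = distance / speed = 5000 / 300000 seconds
Delay in ms = 5000 * 1000 / 300000
Delay = 16.6667 ms
Rounded to 2 dp = 16.67 ms

16.67


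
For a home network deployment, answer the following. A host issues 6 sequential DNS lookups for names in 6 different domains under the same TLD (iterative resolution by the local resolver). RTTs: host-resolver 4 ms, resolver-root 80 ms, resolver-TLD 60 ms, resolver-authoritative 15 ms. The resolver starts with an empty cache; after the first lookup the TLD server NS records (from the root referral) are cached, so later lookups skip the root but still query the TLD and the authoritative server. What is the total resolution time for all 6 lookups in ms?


Lookup 1 (cold cache): local + root + TLD + auth = 4 + 80 + 60 + 15 = 159 ms
Lookups 2..6 (TLD NS cached -> skip root; new domain -> still ask TLD and auth): local + TLD + auth = 4 + 60 + 15 = 79 ms each
Remaining 5 lookups: 5 * 79 = 395 ms
Total = 159 + 395 = 554 ms

554


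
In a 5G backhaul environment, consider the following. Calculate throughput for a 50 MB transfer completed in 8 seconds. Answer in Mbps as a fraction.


Given: file = 50 MB, time = 8 s
File in Mb = 50 * 8 = 400 Mb
Throughput = 400 / 8 Mbps
Throughput = 50 Mbps

50


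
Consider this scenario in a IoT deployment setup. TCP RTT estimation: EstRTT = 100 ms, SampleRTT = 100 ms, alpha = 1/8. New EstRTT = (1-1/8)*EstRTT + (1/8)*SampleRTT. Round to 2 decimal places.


Given: EstRTT = 100 ms, SampleRTT = 100 ms, alpha = 1/8
New EstRTT = (1 - alpha) * EstRTT + alpha * SampleRTT
(7/8) * 100 = 87.5
(1/8) * 100 = 12.5
New EstRTT = 87.5 + 12.5 = 100 ms -> 100.00 ms (2 dp)

100.00


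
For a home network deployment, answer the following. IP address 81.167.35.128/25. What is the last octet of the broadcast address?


Given: IP = 81.167.35.128, prefix = /25
Host bits = 32 - 25 = 7
Network last octet = 128 AND mask = 128
Host part size = 2^7 - 1 = 127
Broadcast last octet = 128 OR 127 = 255

255


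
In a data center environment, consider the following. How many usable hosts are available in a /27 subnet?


Given: subnet mask /27
Host bits = 32 - 27 = 5
Total addresses = 2^5 = 32
Usable hosts = 32 - 2 (network + broadcast) = 30

30


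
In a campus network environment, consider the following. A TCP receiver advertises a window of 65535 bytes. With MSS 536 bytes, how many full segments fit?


Given: RWND = 65535 bytes, MSS = 536 bytes
Full segments = floor(RWND / MSS)
Full segments = floor(65535 / 536)
Full segments = floor(122.2668) = 122

122


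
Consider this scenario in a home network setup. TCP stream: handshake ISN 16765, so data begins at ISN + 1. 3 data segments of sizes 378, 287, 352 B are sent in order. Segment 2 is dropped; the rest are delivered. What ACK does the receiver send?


SYN uses sequence number 16765; first data byte = ISN + 1 = 16766.
Segment 1: SEQ = 16766, len = 378 B, covers [16766, 17143]
Segment 2: SEQ = 17144, len = 287 B, covers [17144, 17430] [LOST]
Segment 3: SEQ = 17431, len = 352 B, covers [17431, 17782]
In-order data received: bytes [16766, 17143] (segments 1..1).
Segment 2 missing -> gap begins at byte 17144; later segments buffered out of order.
Cumulative ACK = next expected in-order byte = 16766 + 378 = 17144

17144


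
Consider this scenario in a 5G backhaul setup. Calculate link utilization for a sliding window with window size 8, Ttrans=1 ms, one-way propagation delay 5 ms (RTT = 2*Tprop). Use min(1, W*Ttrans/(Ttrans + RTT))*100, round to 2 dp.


Given: W = 8, Ttrans = 1 ms, RTT = 10 ms (= 2 * Tprop, Tprop = 5 ms)
Cycle time = Ttrans + RTT = 1 + 10 = 11 ms (first packet sent until its ACK returns)
W * Ttrans = 8 * 1 = 8 ms of sending per cycle
W * Ttrans / (Ttrans + RTT) = 8 / 11 = 0.727273
U = min(1, 0.727273) = 0.727273
U% = 72.73%

72.73


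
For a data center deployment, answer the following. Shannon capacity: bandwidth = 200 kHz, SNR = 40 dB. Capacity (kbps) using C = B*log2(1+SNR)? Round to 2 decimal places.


Given: B = 200 kHz, SNR = 40 dB
SNR linear = 10^(40/10) = 10000
1 + SNR = 10001
log2(10001) = 13.2878566418
C = 200 * 1000 * 13.2878566418 = 2657571.3284 bps
C = 2657.571328 kbps -> 2657.57 kbps (2 dp)

2657.57


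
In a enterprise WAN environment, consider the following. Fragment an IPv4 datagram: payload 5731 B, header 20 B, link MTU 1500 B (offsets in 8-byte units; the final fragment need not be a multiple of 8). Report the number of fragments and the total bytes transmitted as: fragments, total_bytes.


Max data per non-final fragment = floor((MTU - header)/8)*8 = floor((1500 - 20)/8)*8 = floor(1480/8)*8 = 1480 B
Final fragment needs no 8-byte alignment: it can carry up to MTU - header = 1480 B
Non-final fragments needed = ceil((payload - 1480) / 1480) = ceil(4251/1480) = ceil(2.8723) = 3
Number of fragments = 3 + 1 = 4
Fragment sizes (data): 3 * 1480 B + 1291 B (last, 1291 <= 1480 OK)
Total bytes sent = payload + n_frags * header = 5731 + 4*20 = 5731 + 80 = 5811 B

4, 5811


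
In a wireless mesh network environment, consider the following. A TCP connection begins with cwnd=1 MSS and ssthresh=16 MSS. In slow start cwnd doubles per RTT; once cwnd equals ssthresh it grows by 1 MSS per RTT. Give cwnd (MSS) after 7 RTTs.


RTT 0: cwnd = 1 MSS (initial)
RTT 1: cwnd = 2 MSS (slow start, doubled)
RTT 2: cwnd = 4 MSS (slow start, doubled)
RTT 3: cwnd = 8 MSS (slow start, doubled)
RTT 4: cwnd = 16 MSS (slow start, doubled)
RTT 5: cwnd = 17 MSS (congestion avoidance, +1)
RTT 6: cwnd = 18 MSS (congestion avoidance, +1)
RTT 7: cwnd = 19 MSS (congestion avoidance, +1)

19


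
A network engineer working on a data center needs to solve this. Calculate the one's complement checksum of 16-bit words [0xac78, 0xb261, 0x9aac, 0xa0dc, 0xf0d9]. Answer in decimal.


Given words: [0xac78, 0xb261, 0x9aac, 0xa0dc, 0xf0d9]
Step 1: Sum all words
Raw sum = 44152 + 45665 + 39596 + 41180 + 61657 = 232250
Step 2: Fold carry: (35642 + 3) = 35645
One's complement = ~35645 & 0xFFFF = 29890

29890


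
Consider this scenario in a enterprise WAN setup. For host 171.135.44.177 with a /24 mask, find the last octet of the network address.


Given: IP = 171.135.44.177, prefix = /24
Subnet mask = 255.255.255.0
Last octet of IP: 177
Last octet of mask: 0
Network last octet = 177 AND 0 = 0

0


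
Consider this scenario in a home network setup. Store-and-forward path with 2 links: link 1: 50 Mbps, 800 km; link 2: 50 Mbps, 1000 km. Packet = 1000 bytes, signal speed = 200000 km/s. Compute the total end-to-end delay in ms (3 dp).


Packet = 1000 bytes = 8000 bits. Store-and-forward: sum (t_trans + t_prop) per link.
Link 1: t_trans = 8000/(50*10^6) s = 0.1600 ms; t_prop = 800/200000 s = 4.0000 ms; subtotal = 4.1600 ms
Link 2: t_trans = 8000/(50*10^6) s = 0.1600 ms; t_prop = 1000/200000 s = 5.0000 ms; subtotal = 5.1600 ms
End-to-end = 4.1600 + 5.1600 = 9.3200 ms -> 9.320 ms (3 dp)

9.320


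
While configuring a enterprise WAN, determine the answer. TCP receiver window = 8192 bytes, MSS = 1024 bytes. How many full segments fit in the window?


Given: RWND = 8192 bytes, MSS = 1024 bytes
Full segments = floor(RWND / MSS)
Full segments = floor(8192 / 1024)
Full segments = floor(8.0) = 8

8


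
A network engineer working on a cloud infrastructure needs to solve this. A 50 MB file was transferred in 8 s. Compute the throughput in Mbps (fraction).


Given: file = 50 MB, time = 8 s
File in Mb = 50 * 8 = 400 Mb
Throughput = 400 / 8 Mbps
Throughput = 50 Mbps

50


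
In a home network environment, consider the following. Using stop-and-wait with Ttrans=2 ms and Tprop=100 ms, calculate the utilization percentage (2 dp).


Given: Ttrans = 2 ms, Tprop = 100 ms
RTT = 2 * Tprop = 2 * 100 = 200 ms
U = Ttrans / (Ttrans + RTT)
U = 2 / (2 + 200)
U = 2 / 202 = 0.009901
U% = 0.99%

0.99


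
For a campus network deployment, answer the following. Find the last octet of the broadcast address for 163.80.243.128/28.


Given: IP = 163.80.243.128, prefix = /28
Host bits = 32 - 28 = 4
Network last octet = 128 AND mask = 128
Host part size = 2^4 - 1 = 15
Broadcast last octet = 128 OR 15 = 143

143


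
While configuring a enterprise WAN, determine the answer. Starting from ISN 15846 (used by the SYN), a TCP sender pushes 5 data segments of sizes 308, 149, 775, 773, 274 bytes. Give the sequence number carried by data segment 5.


The SYN occupies sequence number ISN = 15846, so the first data byte is ISN + 1 = 15847.
SEQ of data segment i = (ISN + 1) + sum of payload sizes of segments 1..i-1.
Segment 1: SEQ = 15847, payload = 308 bytes
Segment 2: SEQ = 16155, payload = 149 bytes
Segment 3: SEQ = 16304, payload = 775 bytes
Segment 4: SEQ = 17079, payload = 773 bytes
Segment 5: SEQ = 17852, payload = 274 bytes
SEQ of segment 5 = 15847 + 308 + 149 + 775 + 773 = 17852

17852


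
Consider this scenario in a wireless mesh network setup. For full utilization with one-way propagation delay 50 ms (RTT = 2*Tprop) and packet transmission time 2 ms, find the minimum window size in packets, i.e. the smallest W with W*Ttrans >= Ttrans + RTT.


Given: Ttrans = 2 ms, RTT = 100 ms (= 2 * Tprop, Tprop = 50 ms)
Time until first ACK returns = Ttrans + RTT = 2 + 100 = 102 ms
Need W * Ttrans >= Ttrans + RTT  ->  W >= (Ttrans + RTT) / Ttrans
(Ttrans + RTT) / Ttrans = 102 / 2 = 51
W_min = ceil(51) = 51

51


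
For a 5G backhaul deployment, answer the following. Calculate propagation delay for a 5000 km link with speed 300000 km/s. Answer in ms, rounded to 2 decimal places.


Given: distance = 5000 km, speed = 300000 km/s
Delay = distance / speed = 5000 / 300000 seconds
Delay in ms = 5000 * 1000 / 300000
Delay = 16.6667 ms
Rounded to 2 dp = 16.67 ms

16.67


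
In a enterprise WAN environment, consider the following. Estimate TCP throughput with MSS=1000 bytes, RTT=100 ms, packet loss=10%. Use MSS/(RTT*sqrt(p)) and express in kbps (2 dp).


Given: MSS = 1000 bytes, RTT = 100 ms, loss = 10%
RTT in seconds = 100 / 1000 = 0.1
Loss rate = 10% = 0.1
sqrt(loss) = sqrt(0.1) = 0.316227766017
Throughput (bytes/s) = 1000 / (0.1 * 0.316227766017) = 31622.7766
Throughput (kbps) = 31622.7766 * 8 / 1000 = 252.982213 -> 252.98 kbps (2 dp)

252.98
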